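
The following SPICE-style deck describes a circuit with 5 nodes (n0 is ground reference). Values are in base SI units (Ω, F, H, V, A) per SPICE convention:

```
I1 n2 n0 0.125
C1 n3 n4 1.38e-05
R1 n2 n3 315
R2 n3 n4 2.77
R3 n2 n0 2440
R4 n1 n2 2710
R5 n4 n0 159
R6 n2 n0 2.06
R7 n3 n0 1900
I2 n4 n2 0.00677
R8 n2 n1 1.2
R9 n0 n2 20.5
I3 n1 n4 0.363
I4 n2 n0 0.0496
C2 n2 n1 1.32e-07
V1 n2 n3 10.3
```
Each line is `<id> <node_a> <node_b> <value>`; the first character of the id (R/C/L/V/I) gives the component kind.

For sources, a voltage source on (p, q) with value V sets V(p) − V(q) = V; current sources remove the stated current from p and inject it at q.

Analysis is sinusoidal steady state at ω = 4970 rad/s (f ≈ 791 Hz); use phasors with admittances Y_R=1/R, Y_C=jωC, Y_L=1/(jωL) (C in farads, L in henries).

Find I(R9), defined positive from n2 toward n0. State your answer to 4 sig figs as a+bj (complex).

Apply KCL at each of the 4 non-ground nodes and solve the resulting linear system.
Node n1: branches {R4, R8, I3, C2} → V_1 = -0.6411+0.002753j
Node n2: branches {I1, R1, R3, R4, R6, I2, R8, R9, I4, C2, V1} → V_2 = -0.2057+0.002410j
Node n3: branches {C1, R1, R2, R7, V1} → V_3 = -10.51+0.002410j
Node n4: branches {C1, R2, R5, I2, I3} → V_4 = -9.395-0.2051j
Source currents: i(V1)=-0.4535-0.001289j

-0.01004+0.0001176j A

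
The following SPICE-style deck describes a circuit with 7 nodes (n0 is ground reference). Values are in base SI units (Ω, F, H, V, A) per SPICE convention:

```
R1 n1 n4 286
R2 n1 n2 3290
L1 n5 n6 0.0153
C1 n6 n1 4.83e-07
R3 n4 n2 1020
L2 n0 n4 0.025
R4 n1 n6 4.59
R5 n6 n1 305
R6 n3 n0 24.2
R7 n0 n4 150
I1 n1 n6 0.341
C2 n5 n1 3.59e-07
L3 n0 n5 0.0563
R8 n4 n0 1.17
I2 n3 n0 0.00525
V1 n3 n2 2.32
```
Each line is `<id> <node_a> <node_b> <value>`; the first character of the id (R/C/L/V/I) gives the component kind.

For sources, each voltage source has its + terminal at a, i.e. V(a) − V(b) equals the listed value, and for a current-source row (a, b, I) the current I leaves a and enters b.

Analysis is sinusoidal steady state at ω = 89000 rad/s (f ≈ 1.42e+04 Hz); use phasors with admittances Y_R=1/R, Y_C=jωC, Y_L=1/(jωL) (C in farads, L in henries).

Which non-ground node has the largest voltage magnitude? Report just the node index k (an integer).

MNA unknowns: 6 node voltages V₁..V_6 plus 1 source current (V1)
R1: Y=0.003497+0.000j on G[1,4]
R2: Y=0.0003040+0.000j on G[1,2]
L1: Y=0.000-0.0007344j on G[5,6]
C1: Y=0.000+0.04299j on G[6,1]
R3: Y=0.0009804+0.000j on G[4,2]
L2: Y=0.000-0.0004494j on G[0,4]
R4: Y=0.2179+0.000j on G[1,6]
R5: Y=0.003279+0.000j on G[6,1]
R6: Y=0.04132+0.000j on G[3,0]
R7: Y=0.006667+0.000j on G[0,4]
I1: z[1]−=0.341, z[6]+=0.341
C2: Y=0.000+0.03195j on G[5,1]
L3: Y=0.000-0.0001996j on G[0,5]
R8: Y=0.8547+0.000j on G[4,0]
I2: z[3]−=0.00525, z[0]+=0.00525
V1: row V3−V2=2.32, i_V1 at 3,2
solve → V1=-0.1928-0.01209j, V2=-2.375-8.745e-05j, V3=-0.05474-8.745e-05j, V4=-0.003468-5.074e-05j, V5=-0.2293-0.005445j, V6=1.295-0.2962j
aux → i_V1=-0.002988+3.614e-06j

2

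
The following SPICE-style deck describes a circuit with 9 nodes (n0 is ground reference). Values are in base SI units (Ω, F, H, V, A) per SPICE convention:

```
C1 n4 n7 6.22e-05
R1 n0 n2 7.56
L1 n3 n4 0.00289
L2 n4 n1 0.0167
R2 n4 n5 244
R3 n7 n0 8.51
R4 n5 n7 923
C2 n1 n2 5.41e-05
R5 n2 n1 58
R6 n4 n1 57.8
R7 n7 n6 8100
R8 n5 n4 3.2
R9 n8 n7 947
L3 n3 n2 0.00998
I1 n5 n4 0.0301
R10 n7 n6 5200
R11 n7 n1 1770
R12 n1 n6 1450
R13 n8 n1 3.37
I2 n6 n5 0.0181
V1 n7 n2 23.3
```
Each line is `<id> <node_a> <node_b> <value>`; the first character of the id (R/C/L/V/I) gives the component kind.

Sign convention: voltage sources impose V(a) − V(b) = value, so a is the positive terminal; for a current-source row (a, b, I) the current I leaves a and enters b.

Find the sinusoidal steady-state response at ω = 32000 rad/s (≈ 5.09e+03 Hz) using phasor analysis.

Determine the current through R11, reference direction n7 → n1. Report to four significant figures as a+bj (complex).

0.01317+0.0001422j A

Element admittances at ω=32000 rad/s:
  Y(C1) = 0.000+1.990j S between n4,n7
  Y(R1) = 0.1323+0.000j S between n0,n2
  Y(L1) = 0.000-0.01081j S between n3,n4
  Y(L2) = 0.000-0.001871j S between n4,n1
  Y(R2) = 0.004098+0.000j S between n4,n5
  Y(R3) = 0.1175+0.000j S between n7,n0
  Y(R4) = 0.001083+0.000j S between n5,n7
  Y(C2) = 0.000+1.731j S between n1,n2
  Y(R5) = 0.01724+0.000j S between n2,n1
  Y(R6) = 0.01730+0.000j S between n4,n1
  Y(R7) = 0.0001235+0.000j S between n7,n6
  Y(R8) = 0.3125+0.000j S between n5,n4
  Y(R9) = 0.001056+0.000j S between n8,n7
  Y(L3) = 0.000-0.003131j S between n3,n2
  I1: injects 0.0301 A into n4 (from n5)
  Y(R10) = 0.0001923+0.000j S between n7,n6
  Y(R11) = 0.0005650+0.000j S between n7,n1
  Y(R12) = 0.0006897+0.000j S between n1,n6
  Y(R13) = 0.2967+0.000j S between n8,n1
  I2: injects 0.0181 A into n5 (from n6)
  V1: constraint V(n7)−V(n2) = 23.3
Assemble and solve the 9×9 MNA system:
  V(n1)=-10.98-0.2517j  V(n2)=-10.96+0.000j  V(n3)=7.143+0.1509j  V(n4)=12.39+0.1947j  V(n5)=12.35+0.1940j  V(n6)=-21.66-0.1726j  V(n7)=12.34+0.000j  V(n8)=-10.90-0.2508j
  i(V1)=-1.886+0.09223j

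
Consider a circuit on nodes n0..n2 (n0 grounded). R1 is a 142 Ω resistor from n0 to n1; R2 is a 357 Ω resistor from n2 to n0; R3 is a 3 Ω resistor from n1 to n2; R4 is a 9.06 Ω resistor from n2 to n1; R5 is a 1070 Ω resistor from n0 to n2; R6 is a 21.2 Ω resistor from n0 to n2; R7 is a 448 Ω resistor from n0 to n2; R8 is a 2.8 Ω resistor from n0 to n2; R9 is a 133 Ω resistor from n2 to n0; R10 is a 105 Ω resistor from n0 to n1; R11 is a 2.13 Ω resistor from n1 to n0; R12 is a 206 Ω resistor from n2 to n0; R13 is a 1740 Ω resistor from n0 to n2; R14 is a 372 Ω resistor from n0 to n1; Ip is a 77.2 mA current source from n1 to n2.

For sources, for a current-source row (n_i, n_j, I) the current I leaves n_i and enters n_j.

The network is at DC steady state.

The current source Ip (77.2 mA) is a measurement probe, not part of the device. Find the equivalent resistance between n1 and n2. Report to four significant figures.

MNA unknowns: 2 node voltages V₁..V_2
R1: Y=0.007042 on G[0,1]
R2: Y=0.002801 on G[2,0]
R3: Y=0.3333 on G[1,2]
R4: Y=0.1104 on G[2,1]
R5: Y=0.0009346 on G[0,2]
R6: Y=0.04717 on G[0,2]
R7: Y=0.002232 on G[0,2]
R8: Y=0.3571 on G[0,2]
R9: Y=0.007519 on G[2,0]
R10: Y=0.009524 on G[0,1]
R11: Y=0.4695 on G[1,0]
R12: Y=0.004854 on G[2,0]
R13: Y=0.0005747 on G[0,2]
R14: Y=0.002688 on G[0,1]
Ip: z[1]−=0.0772, z[2]+=0.0772
solve → V1=-0.05343, V2=0.06170

R_eq = 1.491 Ω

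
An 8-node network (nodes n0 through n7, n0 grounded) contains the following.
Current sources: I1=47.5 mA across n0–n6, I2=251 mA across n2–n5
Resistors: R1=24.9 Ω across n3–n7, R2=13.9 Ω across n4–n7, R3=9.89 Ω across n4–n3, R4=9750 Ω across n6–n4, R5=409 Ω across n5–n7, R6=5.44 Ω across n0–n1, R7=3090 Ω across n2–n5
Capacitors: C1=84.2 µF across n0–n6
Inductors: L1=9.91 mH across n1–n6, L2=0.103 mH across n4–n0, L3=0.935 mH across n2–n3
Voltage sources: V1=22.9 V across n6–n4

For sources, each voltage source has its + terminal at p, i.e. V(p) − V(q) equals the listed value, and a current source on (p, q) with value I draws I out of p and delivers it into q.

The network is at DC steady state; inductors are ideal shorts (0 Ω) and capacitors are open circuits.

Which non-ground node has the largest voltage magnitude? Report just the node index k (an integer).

5

Element admittances at DC:
  I1: injects 0.0475 A into n6 (from n0)
  I2: injects 0.251 A into n5 (from n2)
  Y(R1) = 0.04016 S between n3,n7
  Y(R2) = 0.07194 S between n4,n7
  Y(C1) = 0.000 S between n0,n6
  Y(R3) = 0.1011 S between n4,n3
  L1: short n1↔n6 (DC inductor)
  Y(R4) = 0.0001026 S between n6,n4
  Y(R5) = 0.002445 S between n5,n7
  Y(R6) = 0.1838 S between n0,n1
  L2: short n4↔n0 (DC inductor)
  L3: short n2↔n3 (DC inductor)
  Y(R7) = 0.0003236 S between n2,n5
  V1: constraint V(n6)−V(n4) = 22.9
Assemble and solve the 11×11 MNA system:
  V(n1)=22.90  V(n2)=-1.117  V(n3)=-1.117  V(n4)=0.000  V(n5)=91.92  V(n6)=22.90  V(n7)=1.570
  i(L1)=-4.210  i(L2)=-4.162  i(L3)=-0.2209  i(V1)=-4.164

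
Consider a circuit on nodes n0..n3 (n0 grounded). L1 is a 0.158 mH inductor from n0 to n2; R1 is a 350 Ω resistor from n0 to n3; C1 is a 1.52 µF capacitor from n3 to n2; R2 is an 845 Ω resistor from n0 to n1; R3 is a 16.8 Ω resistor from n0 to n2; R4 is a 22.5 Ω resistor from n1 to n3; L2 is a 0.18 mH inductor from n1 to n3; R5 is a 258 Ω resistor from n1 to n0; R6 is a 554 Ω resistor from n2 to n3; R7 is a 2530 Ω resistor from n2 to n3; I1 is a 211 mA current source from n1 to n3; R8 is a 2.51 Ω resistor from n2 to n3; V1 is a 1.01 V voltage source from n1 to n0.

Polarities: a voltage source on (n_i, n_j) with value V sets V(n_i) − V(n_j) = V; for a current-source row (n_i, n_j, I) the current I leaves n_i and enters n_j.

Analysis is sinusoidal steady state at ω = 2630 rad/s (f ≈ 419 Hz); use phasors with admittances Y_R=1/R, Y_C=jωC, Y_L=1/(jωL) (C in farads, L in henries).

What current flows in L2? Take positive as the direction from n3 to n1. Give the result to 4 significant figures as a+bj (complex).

MNA unknowns: 3 node voltages V₁..V_3 plus 1 source current (V1)
L1: Y=0.000-2.407j on G[0,2]
R1: Y=0.002857+0.000j on G[0,3]
C1: Y=0.000+0.003998j on G[3,2]
R2: Y=0.001183+0.000j on G[0,1]
R3: Y=0.05952+0.000j on G[0,2]
R4: Y=0.04444+0.000j on G[1,3]
L2: Y=0.000-2.112j on G[1,3]
R5: Y=0.003876+0.000j on G[1,0]
R6: Y=0.001805+0.000j on G[2,3]
R7: Y=0.0003953+0.000j on G[2,3]
I1: z[1]−=0.211, z[3]+=0.211
R8: Y=0.3984+0.000j on G[2,3]
V1: row V1−V0=1.01, i_V1 at 1,0
solve → V1=1.010+0.000j, V2=0.04055+0.1535j, V3=0.9664-0.07653j
aux → i_V1=-0.3797+0.08867j

-0.1617+0.09207j A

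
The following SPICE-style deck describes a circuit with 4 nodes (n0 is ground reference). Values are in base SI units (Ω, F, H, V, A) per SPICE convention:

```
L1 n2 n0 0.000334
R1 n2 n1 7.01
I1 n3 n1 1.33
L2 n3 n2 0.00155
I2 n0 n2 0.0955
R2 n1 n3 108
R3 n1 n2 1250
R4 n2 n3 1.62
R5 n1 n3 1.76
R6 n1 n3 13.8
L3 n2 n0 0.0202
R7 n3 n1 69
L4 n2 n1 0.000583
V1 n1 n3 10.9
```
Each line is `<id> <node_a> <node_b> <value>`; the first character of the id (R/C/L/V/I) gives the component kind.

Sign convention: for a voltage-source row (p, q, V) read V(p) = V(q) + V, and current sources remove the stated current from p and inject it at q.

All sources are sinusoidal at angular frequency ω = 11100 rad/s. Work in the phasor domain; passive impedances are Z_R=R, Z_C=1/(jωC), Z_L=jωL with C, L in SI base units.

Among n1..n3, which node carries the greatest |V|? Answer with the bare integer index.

1

MNA unknowns: 3 node voltages V₁..V_3 plus 1 source current (V1)
L1: Y=0.000-0.2697j on G[2,0]
R1: Y=0.1427+0.000j on G[2,1]
I1: z[3]−=1.33, z[1]+=1.33
L2: Y=0.000-0.05812j on G[3,2]
I2: z[0]−=0.0955, z[2]+=0.0955
R2: Y=0.009259+0.000j on G[1,3]
R3: Y=0.0008000+0.000j on G[1,2]
R4: Y=0.6173+0.000j on G[2,3]
R5: Y=0.5682+0.000j on G[1,3]
R6: Y=0.07246+0.000j on G[1,3]
L3: Y=0.000-0.004460j on G[2,0]
R7: Y=0.01449+0.000j on G[3,1]
L4: Y=0.000-0.1545j on G[2,1]
V1: row V1−V3=10.9, i_V1 at 1,3
solve → V1=8.419+1.869j, V2=0.000+0.3483j, V3=-2.481+1.869j
aux → i_V1=-7.355+1.083j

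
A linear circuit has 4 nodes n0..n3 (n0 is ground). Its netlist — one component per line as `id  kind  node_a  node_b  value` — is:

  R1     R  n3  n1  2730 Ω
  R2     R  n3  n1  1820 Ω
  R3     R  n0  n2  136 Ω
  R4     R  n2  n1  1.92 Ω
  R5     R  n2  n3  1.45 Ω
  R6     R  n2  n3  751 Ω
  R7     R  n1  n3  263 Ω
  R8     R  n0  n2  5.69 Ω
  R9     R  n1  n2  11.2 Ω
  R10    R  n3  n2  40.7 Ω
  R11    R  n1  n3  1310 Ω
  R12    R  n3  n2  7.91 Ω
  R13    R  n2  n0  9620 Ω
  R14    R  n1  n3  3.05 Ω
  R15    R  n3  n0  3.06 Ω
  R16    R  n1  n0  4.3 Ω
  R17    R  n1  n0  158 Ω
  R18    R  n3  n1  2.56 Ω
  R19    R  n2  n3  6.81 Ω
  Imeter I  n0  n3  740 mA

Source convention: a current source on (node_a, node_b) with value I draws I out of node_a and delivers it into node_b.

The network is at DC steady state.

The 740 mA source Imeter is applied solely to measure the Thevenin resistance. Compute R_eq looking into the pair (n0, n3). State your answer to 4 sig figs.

R_eq = 1.507 Ω

MNA unknowns: 3 node voltages V₁..V_3
R1: Y=0.0003663 on G[3,1]
R2: Y=0.0005495 on G[3,1]
R3: Y=0.007353 on G[0,2]
R4: Y=0.5208 on G[2,1]
R5: Y=0.6897 on G[2,3]
R6: Y=0.001332 on G[2,3]
R7: Y=0.003802 on G[1,3]
R8: Y=0.1757 on G[0,2]
R9: Y=0.08929 on G[1,2]
R10: Y=0.02457 on G[3,2]
R11: Y=0.0007634 on G[1,3]
R12: Y=0.1264 on G[3,2]
R13: Y=0.0001040 on G[2,0]
R14: Y=0.3279 on G[1,3]
R15: Y=0.3268 on G[3,0]
R16: Y=0.2326 on G[1,0]
R17: Y=0.006329 on G[1,0]
R18: Y=0.3906 on G[3,1]
R19: Y=0.1468 on G[2,3]
Imeter: z[0]−=0.74, z[3]+=0.74
solve → V1=0.8689, V2=0.9164, V3=1.116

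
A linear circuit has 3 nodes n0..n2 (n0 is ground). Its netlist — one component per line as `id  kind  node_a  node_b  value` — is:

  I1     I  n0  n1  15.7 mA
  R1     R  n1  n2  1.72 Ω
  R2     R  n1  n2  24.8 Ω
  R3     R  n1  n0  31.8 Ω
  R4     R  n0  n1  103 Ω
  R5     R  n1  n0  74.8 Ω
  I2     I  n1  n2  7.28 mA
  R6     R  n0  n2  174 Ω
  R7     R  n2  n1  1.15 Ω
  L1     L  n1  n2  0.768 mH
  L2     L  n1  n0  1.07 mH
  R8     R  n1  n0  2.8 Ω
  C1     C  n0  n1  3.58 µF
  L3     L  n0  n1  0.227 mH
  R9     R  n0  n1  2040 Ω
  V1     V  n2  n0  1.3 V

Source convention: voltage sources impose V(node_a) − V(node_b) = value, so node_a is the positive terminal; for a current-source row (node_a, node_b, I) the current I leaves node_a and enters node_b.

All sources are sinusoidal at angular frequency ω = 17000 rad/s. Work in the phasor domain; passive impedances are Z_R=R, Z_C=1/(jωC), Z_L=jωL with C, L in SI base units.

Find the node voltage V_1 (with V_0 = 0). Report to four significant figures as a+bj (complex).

1.002+0.1213j V

Apply KCL at each of the 2 non-ground nodes and solve the resulting linear system.
Node n1: branches {I1, R1, R2, R3, R4, R5, I2, R7, L1, L2, R8, C1, L3, R9} → V_1 = 1.002+0.1213j
Node n2: branches {R1, R2, I2, R6, R7, L1, V1} → V_2 = 1.300+0.000j
Source currents: i(V1)=-0.4354+0.2037j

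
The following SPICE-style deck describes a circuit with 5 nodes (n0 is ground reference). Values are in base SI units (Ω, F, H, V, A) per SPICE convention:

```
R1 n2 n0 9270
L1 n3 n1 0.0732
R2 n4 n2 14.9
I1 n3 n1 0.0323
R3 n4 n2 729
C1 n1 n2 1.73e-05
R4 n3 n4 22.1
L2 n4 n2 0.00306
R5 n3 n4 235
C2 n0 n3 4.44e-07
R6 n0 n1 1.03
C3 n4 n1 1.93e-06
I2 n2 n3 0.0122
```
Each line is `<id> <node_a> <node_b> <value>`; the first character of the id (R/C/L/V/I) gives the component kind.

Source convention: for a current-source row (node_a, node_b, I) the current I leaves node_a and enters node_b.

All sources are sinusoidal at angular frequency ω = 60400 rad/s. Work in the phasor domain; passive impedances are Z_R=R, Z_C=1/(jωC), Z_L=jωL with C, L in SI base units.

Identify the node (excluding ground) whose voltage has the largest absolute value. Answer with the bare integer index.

3

Element admittances at ω=60400 rad/s:
  Y(R1) = 0.0001079+0.000j S between n2,n0
  Y(L1) = 0.000-0.0002262j S between n3,n1
  Y(R2) = 0.06711+0.000j S between n4,n2
  I1: injects 0.0323 A into n1 (from n3)
  Y(R3) = 0.001372+0.000j S between n4,n2
  Y(C1) = 0.000+1.045j S between n1,n2
  Y(R4) = 0.04525+0.000j S between n3,n4
  Y(L2) = 0.000-0.005411j S between n4,n2
  Y(R5) = 0.004255+0.000j S between n3,n4
  Y(C2) = 0.000+0.02682j S between n0,n3
  Y(R6) = 0.9709+0.000j S between n0,n1
  Y(C3) = 0.000+0.1166j S between n4,n1
  I2: injects 0.0122 A into n3 (from n2)
Assemble and solve the 4×4 MNA system:
  V(n1)=0.007184+0.007177j  V(n2)=0.01389+0.01882j  V(n3)=-0.2599+0.2601j  V(n4)=0.006349+0.1205j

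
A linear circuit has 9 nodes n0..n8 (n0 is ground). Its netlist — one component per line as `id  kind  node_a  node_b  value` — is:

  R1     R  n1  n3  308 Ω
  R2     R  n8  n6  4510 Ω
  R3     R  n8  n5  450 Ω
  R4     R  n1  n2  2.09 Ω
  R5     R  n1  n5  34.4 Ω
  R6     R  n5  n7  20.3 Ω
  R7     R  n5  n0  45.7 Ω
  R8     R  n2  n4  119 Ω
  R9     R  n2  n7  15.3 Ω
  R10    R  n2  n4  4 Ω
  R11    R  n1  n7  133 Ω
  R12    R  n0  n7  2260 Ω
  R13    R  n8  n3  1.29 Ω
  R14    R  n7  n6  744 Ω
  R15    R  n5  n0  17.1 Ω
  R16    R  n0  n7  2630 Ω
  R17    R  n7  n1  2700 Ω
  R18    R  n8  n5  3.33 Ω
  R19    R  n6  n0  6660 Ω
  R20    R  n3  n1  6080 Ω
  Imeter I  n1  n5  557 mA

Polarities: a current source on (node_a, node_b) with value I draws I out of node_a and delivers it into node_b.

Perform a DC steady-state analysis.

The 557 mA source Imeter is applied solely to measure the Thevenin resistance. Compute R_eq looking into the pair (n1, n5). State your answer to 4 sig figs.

MNA unknowns: 8 node voltages V₁..V_8
R1: Y=0.003247 on G[1,3]
R2: Y=0.0002217 on G[8,6]
R3: Y=0.002222 on G[8,5]
R4: Y=0.4785 on G[1,2]
R5: Y=0.02907 on G[1,5]
R6: Y=0.04926 on G[5,7]
R7: Y=0.02188 on G[5,0]
R8: Y=0.008403 on G[2,4]
R9: Y=0.06536 on G[2,7]
R10: Y=0.2500 on G[2,4]
R11: Y=0.007519 on G[1,7]
R12: Y=0.0004425 on G[0,7]
R13: Y=0.7752 on G[8,3]
R14: Y=0.001344 on G[7,6]
R15: Y=0.05848 on G[5,0]
R16: Y=0.0003802 on G[0,7]
R17: Y=0.0003704 on G[7,1]
R18: Y=0.3003 on G[8,5]
R19: Y=0.0001502 on G[6,0]
R20: Y=0.0001645 on G[3,1]
Imeter: z[1]−=0.557, z[5]+=0.557
solve → V1=-9.090, V2=-8.611, V3=-0.08428, V4=-8.611, V5=0.05979, V6=-4.008, V7=-5.109, V8=-0.04466

R_eq = 16.43 Ω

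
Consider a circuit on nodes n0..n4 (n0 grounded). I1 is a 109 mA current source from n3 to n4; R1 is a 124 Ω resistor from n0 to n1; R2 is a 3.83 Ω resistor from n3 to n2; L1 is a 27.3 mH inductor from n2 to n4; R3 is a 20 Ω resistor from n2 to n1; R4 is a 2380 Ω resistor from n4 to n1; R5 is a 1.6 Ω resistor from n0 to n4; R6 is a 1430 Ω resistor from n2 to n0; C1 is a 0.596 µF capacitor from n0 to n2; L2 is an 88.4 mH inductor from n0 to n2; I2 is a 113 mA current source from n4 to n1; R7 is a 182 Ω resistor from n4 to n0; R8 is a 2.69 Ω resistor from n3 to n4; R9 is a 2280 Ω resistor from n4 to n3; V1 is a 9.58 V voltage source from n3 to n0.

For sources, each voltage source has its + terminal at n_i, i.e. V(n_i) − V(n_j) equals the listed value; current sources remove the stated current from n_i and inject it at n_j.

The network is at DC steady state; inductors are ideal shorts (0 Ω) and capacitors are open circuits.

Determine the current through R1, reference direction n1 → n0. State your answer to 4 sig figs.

0.01558 A

Element admittances at DC:
  I1: injects 0.109 A into n4 (from n3)
  Y(R1) = 0.008065 S between n0,n1
  Y(R2) = 0.2611 S between n3,n2
  L1: short n2↔n4 (DC inductor)
  Y(R3) = 0.05000 S between n2,n1
  Y(R4) = 0.0004202 S between n4,n1
  Y(R5) = 0.6250 S between n0,n4
  Y(R6) = 0.0006993 S between n2,n0
  Y(C1) = 0.000 S between n0,n2
  L2: short n0↔n2 (DC inductor)
  I2: injects 0.113 A into n1 (from n4)
  Y(R7) = 0.005495 S between n4,n0
  Y(R8) = 0.3717 S between n3,n4
  Y(R9) = 0.0004386 S between n4,n3
  V1: constraint V(n3)−V(n0) = 9.58
Assemble and solve the 7×7 MNA system:
  V(n1)=1.932  V(n2)=0.000  V(n3)=9.580  V(n4)=0.000
  i(L1)=-3.562  i(L2)=-6.160  i(V1)=-6.176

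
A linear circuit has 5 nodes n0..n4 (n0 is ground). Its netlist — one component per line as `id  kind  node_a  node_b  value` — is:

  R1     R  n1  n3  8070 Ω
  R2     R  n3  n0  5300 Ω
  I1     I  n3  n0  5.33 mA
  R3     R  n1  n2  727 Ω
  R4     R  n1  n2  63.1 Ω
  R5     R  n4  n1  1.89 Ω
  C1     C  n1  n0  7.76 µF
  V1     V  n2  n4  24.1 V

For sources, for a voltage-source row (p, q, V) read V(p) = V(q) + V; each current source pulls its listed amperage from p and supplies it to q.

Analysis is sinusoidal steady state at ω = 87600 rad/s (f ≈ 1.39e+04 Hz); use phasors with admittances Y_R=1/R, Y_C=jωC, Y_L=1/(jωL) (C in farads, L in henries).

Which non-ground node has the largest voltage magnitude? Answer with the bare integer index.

Element admittances at ω=87600 rad/s:
  Y(R1) = 0.0001239+0.000j S between n1,n3
  Y(R2) = 0.0001887+0.000j S between n3,n0
  I1: injects 0.00533 A into n0 (from n3)
  Y(R3) = 0.001376+0.000j S between n1,n2
  Y(R4) = 0.01585+0.000j S between n1,n2
  Y(R5) = 0.5291+0.000j S between n4,n1
  Y(C1) = 0.000+0.6798j S between n1,n0
  V1: constraint V(n2)−V(n4) = 24.1
Assemble and solve the 5×5 MNA system:
  V(n1)=-3.420e-07+0.003108j  V(n2)=23.34+0.003108j  V(n3)=-17.05+0.001232j  V(n4)=-0.7598+0.003108j
  i(V1)=-0.4020+0.000j

2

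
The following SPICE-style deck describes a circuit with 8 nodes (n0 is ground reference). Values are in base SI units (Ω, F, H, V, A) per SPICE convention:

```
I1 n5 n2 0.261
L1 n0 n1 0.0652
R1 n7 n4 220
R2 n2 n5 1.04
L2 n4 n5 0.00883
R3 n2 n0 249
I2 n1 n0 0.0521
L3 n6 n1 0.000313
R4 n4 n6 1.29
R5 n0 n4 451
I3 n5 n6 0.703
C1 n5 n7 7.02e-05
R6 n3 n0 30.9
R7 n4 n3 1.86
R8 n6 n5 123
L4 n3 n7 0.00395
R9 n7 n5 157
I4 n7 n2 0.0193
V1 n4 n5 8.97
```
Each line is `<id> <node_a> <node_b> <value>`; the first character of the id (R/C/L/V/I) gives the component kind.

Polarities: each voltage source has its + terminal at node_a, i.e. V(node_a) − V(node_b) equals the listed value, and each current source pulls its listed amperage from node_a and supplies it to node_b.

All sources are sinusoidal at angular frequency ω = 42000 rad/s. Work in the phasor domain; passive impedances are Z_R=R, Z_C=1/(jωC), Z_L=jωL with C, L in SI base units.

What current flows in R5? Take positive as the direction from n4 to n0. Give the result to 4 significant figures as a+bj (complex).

Apply KCL at each of the 7 non-ground nodes and solve the resulting linear system.
Node n1: branches {L1, I2, L3} → V_1 = 0.2721-0.7624j
Node n2: branches {I1, R2, R3, I4} → V_2 = -9.105-0.08092j
Node n3: branches {R6, R7, L4} → V_3 = -0.4395+0.01868j
Node n4: branches {R1, L2, R4, R5, R7, V1} → V_4 = -0.4648-0.08125j
Node n5: branches {I1, R2, L2, I3, C1, R8, R9, V1} → V_5 = -9.435-0.08125j
Node n6: branches {L3, R4, I3, R8} → V_6 = 0.2734-0.08113j
Node n7: branches {R1, C1, L4, R9, I4} → V_7 = -9.453-0.08882j
Source currents: i(V1)=0.5460+0.07816j

-0.001031-0.0001802j A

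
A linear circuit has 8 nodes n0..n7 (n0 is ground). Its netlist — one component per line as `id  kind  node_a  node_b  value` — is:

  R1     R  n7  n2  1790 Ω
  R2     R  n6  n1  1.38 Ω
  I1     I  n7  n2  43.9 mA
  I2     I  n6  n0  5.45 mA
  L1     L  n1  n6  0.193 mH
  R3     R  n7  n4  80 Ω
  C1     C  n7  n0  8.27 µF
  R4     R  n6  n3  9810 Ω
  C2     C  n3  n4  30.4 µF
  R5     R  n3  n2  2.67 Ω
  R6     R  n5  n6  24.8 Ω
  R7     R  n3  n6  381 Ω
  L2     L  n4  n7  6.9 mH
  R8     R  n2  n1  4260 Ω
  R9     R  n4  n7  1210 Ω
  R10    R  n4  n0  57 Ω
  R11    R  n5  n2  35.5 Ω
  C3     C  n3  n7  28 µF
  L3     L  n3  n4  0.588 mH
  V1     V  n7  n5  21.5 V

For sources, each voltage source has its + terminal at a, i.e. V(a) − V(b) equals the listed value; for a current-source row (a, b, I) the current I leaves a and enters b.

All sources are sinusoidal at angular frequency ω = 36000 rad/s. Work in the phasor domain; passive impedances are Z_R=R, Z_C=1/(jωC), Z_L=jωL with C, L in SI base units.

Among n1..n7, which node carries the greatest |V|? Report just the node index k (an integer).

MNA unknowns: 7 node voltages V₁..V_7 plus 1 source current (V1)
R1: Y=0.0005587+0.000j on G[7,2]
R2: Y=0.7246+0.000j on G[6,1]
I1: z[7]−=0.0439, z[2]+=0.0439
I2: z[6]−=0.00545, z[0]+=0.00545
L1: Y=0.000-0.1439j on G[1,6]
R3: Y=0.01250+0.000j on G[7,4]
C1: Y=0.000+0.2977j on G[7,0]
R4: Y=0.0001019+0.000j on G[6,3]
C2: Y=0.000+1.094j on G[3,4]
R5: Y=0.3745+0.000j on G[3,2]
R6: Y=0.04032+0.000j on G[5,6]
R7: Y=0.002625+0.000j on G[3,6]
L2: Y=0.000-0.004026j on G[4,7]
R8: Y=0.0002347+0.000j on G[2,1]
R9: Y=0.0008264+0.000j on G[4,7]
R10: Y=0.01754+0.000j on G[4,0]
R11: Y=0.02817+0.000j on G[5,2]
C3: Y=0.000+1.008j on G[3,7]
L3: Y=0.000-0.04724j on G[3,4]
V1: row V7−V5=21.5, i_V1 at 7,5
solve → V1=-20.19+0.05362j, V2=-1.471+0.5472j, V3=-0.06952+0.5884j, V4=-0.08690+0.5885j, V5=-21.53+0.01318j, V6=-20.20+0.05231j, V7=-0.03468+0.01318j
aux → i_V1=-0.6190-0.01662j

5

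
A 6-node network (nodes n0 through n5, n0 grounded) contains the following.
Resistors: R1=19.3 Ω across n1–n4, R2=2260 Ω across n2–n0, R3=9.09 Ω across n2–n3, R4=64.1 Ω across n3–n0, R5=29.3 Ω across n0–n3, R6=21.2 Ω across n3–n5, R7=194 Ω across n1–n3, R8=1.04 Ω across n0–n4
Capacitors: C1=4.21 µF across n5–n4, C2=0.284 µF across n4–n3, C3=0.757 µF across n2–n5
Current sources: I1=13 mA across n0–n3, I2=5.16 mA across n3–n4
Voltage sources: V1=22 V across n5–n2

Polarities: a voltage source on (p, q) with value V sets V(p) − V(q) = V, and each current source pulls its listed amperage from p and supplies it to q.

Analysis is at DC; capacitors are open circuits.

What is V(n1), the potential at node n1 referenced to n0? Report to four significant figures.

Element admittances at DC:
  Y(R1) = 0.05181 S between n1,n4
  Y(R2) = 0.0004425 S between n2,n0
  Y(R3) = 0.1100 S between n2,n3
  Y(C1) = 0.000 S between n5,n4
  Y(R4) = 0.01560 S between n3,n0
  Y(R5) = 0.03413 S between n0,n3
  I1: injects 0.013 A into n3 (from n0)
  I2: injects 0.00516 A into n4 (from n3)
  Y(R6) = 0.04717 S between n3,n5
  Y(C2) = 0.000 S between n4,n3
  Y(R7) = 0.005155 S between n1,n3
  Y(R8) = 0.9615 S between n0,n4
  Y(C3) = 0.000 S between n2,n5
  V1: constraint V(n5)−V(n2) = 22
Assemble and solve the 6×6 MNA system:
  V(n1)=0.02351  V(n2)=-6.388  V(n3)=0.1965  V(n4)=0.006294  V(n5)=15.61
  i(V1)=-0.7272

0.02351 V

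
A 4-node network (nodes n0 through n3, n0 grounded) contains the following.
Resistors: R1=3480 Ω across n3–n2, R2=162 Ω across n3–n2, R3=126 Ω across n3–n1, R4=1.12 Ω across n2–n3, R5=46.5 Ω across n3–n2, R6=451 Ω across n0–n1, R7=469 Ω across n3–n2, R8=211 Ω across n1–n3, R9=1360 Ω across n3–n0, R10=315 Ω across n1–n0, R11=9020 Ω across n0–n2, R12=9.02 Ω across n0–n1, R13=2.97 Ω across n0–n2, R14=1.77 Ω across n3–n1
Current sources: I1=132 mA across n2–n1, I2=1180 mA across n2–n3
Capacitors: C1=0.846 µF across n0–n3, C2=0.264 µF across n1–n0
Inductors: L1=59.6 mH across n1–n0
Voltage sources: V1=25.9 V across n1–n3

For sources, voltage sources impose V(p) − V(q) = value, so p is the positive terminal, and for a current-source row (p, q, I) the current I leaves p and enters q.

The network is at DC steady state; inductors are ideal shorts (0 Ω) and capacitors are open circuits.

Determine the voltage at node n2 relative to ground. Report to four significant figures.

MNA unknowns: 3 node voltages V₁..V_3 plus 2 source currents (L1, V1)
R1: Y=0.0002874 on G[3,2]
R2: Y=0.006173 on G[3,2]
R3: Y=0.007937 on G[3,1]
R4: Y=0.8929 on G[2,3]
I1: z[2]−=0.132, z[1]+=0.132
R5: Y=0.02151 on G[3,2]
R6: Y=0.002217 on G[0,1]
I2: z[2]−=1.18, z[3]+=1.18
C1: Y=0.000 on G[0,3]
R7: Y=0.002132 on G[3,2]
R8: Y=0.004739 on G[1,3]
R9: Y=0.0007353 on G[3,0]
L1: row V1−V0=0, i_L1 at 1,0
R10: Y=0.003175 on G[1,0]
R11: Y=0.0001109 on G[0,2]
C2: Y=0.000 on G[1,0]
R12: Y=0.1109 on G[0,1]
R13: Y=0.3367 on G[0,2]
R14: Y=0.5650 on G[3,1]
V1: row V1−V3=25.9, i_V1 at 1,3
solve → V1=0.000, V2=-20.02, V3=-25.90
aux → i_L1=6.761, i_V1=-21.59

-20.02 V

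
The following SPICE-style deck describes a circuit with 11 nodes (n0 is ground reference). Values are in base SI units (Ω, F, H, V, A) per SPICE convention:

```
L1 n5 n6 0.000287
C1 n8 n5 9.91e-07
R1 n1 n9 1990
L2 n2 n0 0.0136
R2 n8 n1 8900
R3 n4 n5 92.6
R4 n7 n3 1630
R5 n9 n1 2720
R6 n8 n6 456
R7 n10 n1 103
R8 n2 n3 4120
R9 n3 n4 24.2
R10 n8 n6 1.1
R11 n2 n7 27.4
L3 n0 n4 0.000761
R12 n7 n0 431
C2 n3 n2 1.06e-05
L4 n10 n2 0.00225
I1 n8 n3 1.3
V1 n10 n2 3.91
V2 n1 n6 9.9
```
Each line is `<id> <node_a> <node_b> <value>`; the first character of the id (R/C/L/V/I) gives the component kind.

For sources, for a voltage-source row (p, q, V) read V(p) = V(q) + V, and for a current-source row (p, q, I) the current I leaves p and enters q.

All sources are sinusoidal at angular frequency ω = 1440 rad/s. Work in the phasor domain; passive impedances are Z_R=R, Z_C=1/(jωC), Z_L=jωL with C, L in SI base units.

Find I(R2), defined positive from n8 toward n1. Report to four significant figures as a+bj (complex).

-0.001273+2.486e-07j A

Apply KCL at each of the 10 non-ground nodes and solve the resulting linear system.
Node n1: branches {R1, R2, R5, R7, V2} → V_1 = -62.17-2.973j
Node n2: branches {L2, R8, R11, C2, L4, V1} → V_2 = -13.15-6.347j
Node n3: branches {R4, R8, R9, C2, I1} → V_3 = 28.25-14.73j
Node n4: branches {R3, R9, L3} → V_4 = 0.7203+0.3850j
Node n5: branches {L1, C1, R3} → V_5 = -72.08-2.648j
Node n6: branches {L1, R6, R10, V2} → V_6 = -72.07-2.973j
Node n7: branches {R4, R11, R12} → V_7 = -11.73-6.104j
Node n8: branches {C1, R2, R6, R10, I1} → V_8 = -73.49-2.971j
Node n9: branches {R1, R5} → V_9 = -62.17-2.973j
Node n10: branches {R7, L4, V1} → V_10 = -9.240-6.347j
Source currents: i(V1)=-0.5138+1.240j, i(V2)=0.5126-0.03275j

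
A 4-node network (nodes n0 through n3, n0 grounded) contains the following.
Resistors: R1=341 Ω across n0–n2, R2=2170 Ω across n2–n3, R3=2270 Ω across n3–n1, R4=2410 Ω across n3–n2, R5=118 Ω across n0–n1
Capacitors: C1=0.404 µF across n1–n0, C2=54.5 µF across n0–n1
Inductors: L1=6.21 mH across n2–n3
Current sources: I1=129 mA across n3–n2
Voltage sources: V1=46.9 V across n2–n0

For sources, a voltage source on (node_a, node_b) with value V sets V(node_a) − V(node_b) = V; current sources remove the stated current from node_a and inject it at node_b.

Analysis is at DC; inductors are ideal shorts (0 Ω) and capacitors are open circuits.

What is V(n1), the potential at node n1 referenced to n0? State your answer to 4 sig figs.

2.318 V

Element admittances at DC:
  Y(R1) = 0.002933 S between n0,n2
  Y(R2) = 0.0004608 S between n2,n3
  Y(R3) = 0.0004405 S between n3,n1
  Y(C1) = 0.000 S between n1,n0
  L1: short n2↔n3 (DC inductor)
  Y(R4) = 0.0004149 S between n3,n2
  Y(C2) = 0.000 S between n0,n1
  Y(R5) = 0.008475 S between n0,n1
  I1: injects 0.129 A into n2 (from n3)
  V1: constraint V(n2)−V(n0) = 46.9
Assemble and solve the 5×5 MNA system:
  V(n1)=2.318  V(n2)=46.90  V(n3)=46.90
  i(L1)=0.1486  i(V1)=-0.1572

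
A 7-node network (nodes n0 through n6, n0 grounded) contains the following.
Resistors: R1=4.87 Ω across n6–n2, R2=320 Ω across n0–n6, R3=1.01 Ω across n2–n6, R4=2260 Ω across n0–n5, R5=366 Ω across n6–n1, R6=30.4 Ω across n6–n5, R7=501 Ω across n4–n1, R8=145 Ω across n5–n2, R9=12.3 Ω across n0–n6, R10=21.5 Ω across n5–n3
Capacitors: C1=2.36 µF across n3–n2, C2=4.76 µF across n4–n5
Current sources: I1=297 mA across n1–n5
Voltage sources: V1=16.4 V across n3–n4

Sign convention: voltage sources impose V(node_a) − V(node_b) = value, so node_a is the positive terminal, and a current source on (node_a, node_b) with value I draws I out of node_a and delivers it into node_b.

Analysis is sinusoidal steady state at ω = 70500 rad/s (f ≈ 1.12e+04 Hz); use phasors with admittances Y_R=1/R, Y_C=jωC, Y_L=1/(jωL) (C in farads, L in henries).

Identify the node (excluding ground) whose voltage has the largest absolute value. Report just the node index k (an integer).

1

MNA unknowns: 6 node voltages V₁..V_6 plus 1 source current (V1)
R1: Y=0.2053+0.000j on G[6,2]
C1: Y=0.000+0.1664j on G[3,2]
R2: Y=0.003125+0.000j on G[0,6]
R3: Y=0.9901+0.000j on G[2,6]
R4: Y=0.0004425+0.000j on G[0,5]
R5: Y=0.002732+0.000j on G[6,1]
R6: Y=0.03289+0.000j on G[6,5]
R7: Y=0.001996+0.000j on G[4,1]
C2: Y=0.000+0.3356j on G[4,5]
R8: Y=0.006897+0.000j on G[5,2]
R9: Y=0.08130+0.000j on G[0,6]
R10: Y=0.04651+0.000j on G[5,3]
I1: z[1]−=0.297, z[5]+=0.297
V1: row V3−V4=16.4, i_V1 at 3,4
solve → V1=-68.60-1.593j, V2=0.5624+0.2781j, V3=2.603-3.832j, V4=-13.80-3.832j, V5=-12.19-8.246j, V6=0.06387+0.04322j
aux → i_V1=-1.372-0.5449j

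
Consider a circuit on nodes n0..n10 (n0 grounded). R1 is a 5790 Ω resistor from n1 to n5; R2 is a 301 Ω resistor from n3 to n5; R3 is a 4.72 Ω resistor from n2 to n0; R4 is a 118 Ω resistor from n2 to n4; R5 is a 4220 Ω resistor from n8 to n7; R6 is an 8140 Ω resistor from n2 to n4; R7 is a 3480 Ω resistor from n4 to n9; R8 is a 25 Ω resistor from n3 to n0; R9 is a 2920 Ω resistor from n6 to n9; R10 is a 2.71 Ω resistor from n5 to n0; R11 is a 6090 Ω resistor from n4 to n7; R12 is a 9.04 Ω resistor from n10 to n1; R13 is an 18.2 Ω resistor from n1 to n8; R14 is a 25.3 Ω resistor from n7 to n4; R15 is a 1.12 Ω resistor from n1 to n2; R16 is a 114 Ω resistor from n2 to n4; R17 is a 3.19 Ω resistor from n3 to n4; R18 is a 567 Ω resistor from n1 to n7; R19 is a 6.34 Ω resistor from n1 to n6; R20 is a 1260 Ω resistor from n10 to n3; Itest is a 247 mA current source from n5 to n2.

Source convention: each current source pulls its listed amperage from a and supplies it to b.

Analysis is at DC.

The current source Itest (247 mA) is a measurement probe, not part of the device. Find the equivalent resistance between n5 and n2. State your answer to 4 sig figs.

MNA unknowns: 10 node voltages V₁..V_10
R1: Y=0.0001727 on G[1,5]
R2: Y=0.003322 on G[3,5]
R3: Y=0.2119 on G[2,0]
R4: Y=0.008475 on G[2,4]
R5: Y=0.0002370 on G[8,7]
R6: Y=0.0001229 on G[2,4]
R7: Y=0.0002874 on G[4,9]
R8: Y=0.04000 on G[3,0]
R9: Y=0.0003425 on G[6,9]
R10: Y=0.3690 on G[5,0]
R11: Y=0.0001642 on G[4,7]
R12: Y=0.1106 on G[10,1]
R13: Y=0.05495 on G[1,8]
R14: Y=0.03953 on G[7,4]
R15: Y=0.8929 on G[1,2]
R16: Y=0.008772 on G[2,4]
R17: Y=0.3135 on G[3,4]
R18: Y=0.001764 on G[1,7]
R19: Y=0.1577 on G[1,6]
R20: Y=0.0007937 on G[10,3]
Itest: z[5]−=0.247, z[2]+=0.247
solve → V1=1.090, V2=1.093, V3=0.2990, V4=0.3453, V5=-0.6599, V6=1.089, V7=0.3810, V8=1.087, V9=0.7499, V10=1.085

R_eq = 7.097 Ω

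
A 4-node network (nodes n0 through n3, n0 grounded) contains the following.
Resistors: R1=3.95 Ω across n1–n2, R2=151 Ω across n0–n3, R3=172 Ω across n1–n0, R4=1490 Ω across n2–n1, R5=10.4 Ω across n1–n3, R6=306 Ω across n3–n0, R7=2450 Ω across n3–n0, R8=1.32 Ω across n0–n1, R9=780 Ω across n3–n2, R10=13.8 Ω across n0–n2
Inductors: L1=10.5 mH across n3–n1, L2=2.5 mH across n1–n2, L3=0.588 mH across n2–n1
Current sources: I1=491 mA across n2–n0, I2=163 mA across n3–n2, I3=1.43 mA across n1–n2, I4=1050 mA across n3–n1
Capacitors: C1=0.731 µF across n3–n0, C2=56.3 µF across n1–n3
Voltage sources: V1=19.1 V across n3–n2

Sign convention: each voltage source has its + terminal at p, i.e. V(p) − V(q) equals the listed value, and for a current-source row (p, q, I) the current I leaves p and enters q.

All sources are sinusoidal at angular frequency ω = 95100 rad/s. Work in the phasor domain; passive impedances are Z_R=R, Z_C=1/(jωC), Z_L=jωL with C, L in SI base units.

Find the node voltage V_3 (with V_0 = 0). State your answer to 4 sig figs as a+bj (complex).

Apply KCL at each of the 3 non-ground nodes and solve the resulting linear system.
Node n1: branches {R1, L1, R3, R4, L2, L3, R5, I3, R8, I4, C2} → V_1 = 0.9877+0.004381j
Node n2: branches {R1, I1, R4, L2, I2, L3, I3, R9, R10, V1} → V_2 = -18.13-0.8513j
Node n3: branches {L1, R2, I2, R5, C1, R6, R7, R9, I4, C2, V1} → V_3 = 0.9653-0.8513j
Source currents: i(V1)=-5.885+0.1435j

0.9653-0.8513j V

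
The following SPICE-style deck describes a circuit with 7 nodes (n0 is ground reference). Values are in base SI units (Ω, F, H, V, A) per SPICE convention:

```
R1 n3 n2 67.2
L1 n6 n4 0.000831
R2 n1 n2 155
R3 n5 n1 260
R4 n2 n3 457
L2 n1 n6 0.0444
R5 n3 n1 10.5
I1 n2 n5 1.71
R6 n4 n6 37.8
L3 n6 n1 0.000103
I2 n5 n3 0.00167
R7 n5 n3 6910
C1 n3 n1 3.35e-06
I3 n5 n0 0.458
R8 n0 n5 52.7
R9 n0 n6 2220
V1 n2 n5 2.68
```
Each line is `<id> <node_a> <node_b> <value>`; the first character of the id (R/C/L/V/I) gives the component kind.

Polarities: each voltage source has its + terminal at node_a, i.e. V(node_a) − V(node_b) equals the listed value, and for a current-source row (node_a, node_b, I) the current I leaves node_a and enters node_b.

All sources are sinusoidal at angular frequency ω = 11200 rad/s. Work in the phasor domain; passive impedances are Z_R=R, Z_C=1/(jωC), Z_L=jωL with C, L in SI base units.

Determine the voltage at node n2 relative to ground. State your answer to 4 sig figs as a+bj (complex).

Element admittances at ω=11200 rad/s:
  Y(R1) = 0.01488+0.000j S between n3,n2
  Y(L1) = 0.000-0.1074j S between n6,n4
  Y(R2) = 0.006452+0.000j S between n1,n2
  Y(R3) = 0.003846+0.000j S between n5,n1
  Y(R4) = 0.002188+0.000j S between n2,n3
  Y(L2) = 0.000-0.002011j S between n1,n6
  Y(R5) = 0.09524+0.000j S between n3,n1
  I1: injects 1.71 A into n5 (from n2)
  Y(R6) = 0.02646+0.000j S between n4,n6
  Y(L3) = 0.000-0.8669j S between n6,n1
  I2: injects 0.00167 A into n3 (from n5)
  Y(R7) = 0.0001447+0.000j S between n5,n3
  Y(C1) = 0.000+0.03752j S between n3,n1
  I3: injects 0.458 A into n0 (from n5)
  Y(R8) = 0.01898+0.000j S between n0,n5
  Y(R9) = 0.0004505+0.000j S between n0,n6
  V1: constraint V(n2)−V(n5) = 2.68
Assemble and solve the 7×7 MNA system:
  V(n1)=-20.95+0.001532j  V(n2)=-20.96-0.0002942j  V(n3)=-20.94-0.001711j  V(n4)=-20.95+0.01239j  V(n5)=-23.64-0.0002942j  V(n6)=-20.95+0.01239j
  i(V1)=-1.710-1.240e-05j

-20.96-0.0002942j V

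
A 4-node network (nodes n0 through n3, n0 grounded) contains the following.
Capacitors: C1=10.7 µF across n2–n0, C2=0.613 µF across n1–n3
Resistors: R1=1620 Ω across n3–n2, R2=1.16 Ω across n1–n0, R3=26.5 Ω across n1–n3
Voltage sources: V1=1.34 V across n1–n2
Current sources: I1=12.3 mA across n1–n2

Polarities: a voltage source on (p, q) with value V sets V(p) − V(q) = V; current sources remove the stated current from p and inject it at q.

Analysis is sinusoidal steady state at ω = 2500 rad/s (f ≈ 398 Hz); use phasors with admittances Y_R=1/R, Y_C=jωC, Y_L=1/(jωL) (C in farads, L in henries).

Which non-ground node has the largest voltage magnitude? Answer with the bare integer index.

Apply KCL at each of the 3 non-ground nodes and solve the resulting linear system.
Node n1: branches {R2, R3, C2, V1, I1} → V_1 = 0.001289+0.04154j
Node n2: branches {C1, R1, V1, I1} → V_2 = -1.339+0.04154j
Node n3: branches {R1, R3, C2} → V_3 = -0.02024+0.04240j
Source currents: i(V1)=-0.01423-0.03581j

2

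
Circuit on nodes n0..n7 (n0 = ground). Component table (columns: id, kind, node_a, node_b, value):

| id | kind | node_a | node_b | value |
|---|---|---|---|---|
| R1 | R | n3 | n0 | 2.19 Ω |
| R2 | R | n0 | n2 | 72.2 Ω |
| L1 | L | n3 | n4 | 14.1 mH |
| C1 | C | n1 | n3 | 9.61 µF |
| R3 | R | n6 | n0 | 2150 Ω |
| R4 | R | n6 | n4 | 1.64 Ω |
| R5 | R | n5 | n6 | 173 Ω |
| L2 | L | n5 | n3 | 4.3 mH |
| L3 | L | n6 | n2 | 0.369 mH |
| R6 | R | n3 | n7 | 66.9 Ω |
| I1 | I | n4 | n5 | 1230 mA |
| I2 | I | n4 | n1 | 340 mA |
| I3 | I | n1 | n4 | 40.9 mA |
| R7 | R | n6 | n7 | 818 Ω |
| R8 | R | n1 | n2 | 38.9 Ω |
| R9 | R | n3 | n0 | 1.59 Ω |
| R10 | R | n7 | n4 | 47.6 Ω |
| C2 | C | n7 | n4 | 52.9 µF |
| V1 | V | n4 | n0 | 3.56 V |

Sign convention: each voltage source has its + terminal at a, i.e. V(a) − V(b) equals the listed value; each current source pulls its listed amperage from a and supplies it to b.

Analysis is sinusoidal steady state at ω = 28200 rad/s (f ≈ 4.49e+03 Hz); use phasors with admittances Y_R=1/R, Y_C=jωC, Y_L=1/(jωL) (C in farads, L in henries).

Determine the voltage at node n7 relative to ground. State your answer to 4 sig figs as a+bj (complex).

3.555+0.02365j V

Apply KCL at each of the 7 non-ground nodes and solve the resulting linear system.
Node n1: branches {C1, I2, I3, R8} → V_1 = 1.284-1.887j
Node n2: branches {R2, L3, R8} → V_2 = 4.268-0.5106j
Node n3: branches {R1, L1, C1, L2, R6, R9} → V_3 = 1.154-0.5004j
Node n4: branches {L1, R4, I1, I2, I3, R10, C2, V1} → V_4 = 3.560+0.000j
Node n5: branches {R5, L2, I1} → V_5 = 71.53+101.3j
Node n6: branches {R3, R4, R5, L3, R7} → V_6 = 3.974+0.9029j
Node n7: branches {R6, R7, R10, C2} → V_7 = 3.555+0.02365j
Source currents: i(V1)=-1.313+0.5498j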